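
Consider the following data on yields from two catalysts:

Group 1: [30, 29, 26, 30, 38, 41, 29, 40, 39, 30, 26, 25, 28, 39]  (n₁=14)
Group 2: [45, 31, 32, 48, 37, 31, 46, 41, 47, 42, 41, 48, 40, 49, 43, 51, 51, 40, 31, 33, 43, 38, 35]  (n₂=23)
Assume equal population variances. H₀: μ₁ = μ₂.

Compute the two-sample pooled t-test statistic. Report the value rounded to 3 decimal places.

x̄₁=32.143, s₁=5.855, n₁=14
x̄₂=41.000, s₂=6.592, n₂=23
s_p² = [13·5.855² + 22·6.592²]/35 = 40.0490
SE = √(s_p²·(1/14+1/23)) = 2.1452
t = (32.143−41.000)/2.1452 = -4.1288
df = 35

test statistic = -4.129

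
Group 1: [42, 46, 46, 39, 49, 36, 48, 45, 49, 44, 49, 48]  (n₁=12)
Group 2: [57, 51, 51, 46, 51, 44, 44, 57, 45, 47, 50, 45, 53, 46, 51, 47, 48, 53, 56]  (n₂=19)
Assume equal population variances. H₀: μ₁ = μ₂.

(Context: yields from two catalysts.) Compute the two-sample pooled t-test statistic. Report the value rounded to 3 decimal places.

x̄₁=45.083, s₁=4.209, n₁=12
x̄₂=49.579, s₂=4.273, n₂=19
s_p² = [11·4.209² + 18·4.273²]/29 = 18.0534
SE = √(s_p²·(1/12+1/19)) = 1.5667
t = (45.083−49.579)/1.5667 = -2.8694
df = 29

test statistic = -2.869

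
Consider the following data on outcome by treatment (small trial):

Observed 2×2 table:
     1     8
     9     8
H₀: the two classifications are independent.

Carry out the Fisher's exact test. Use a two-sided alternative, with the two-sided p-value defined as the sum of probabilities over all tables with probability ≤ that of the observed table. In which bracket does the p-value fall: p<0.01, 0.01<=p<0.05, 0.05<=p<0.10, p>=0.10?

p-value bracket: 0.05<=p<0.10

Margins: r₁=9, r₂=17, c₁=10, c₂=16, n=26
p_obs = C(9,1)·C(17,9)/C(26,10); sum pmf over tables with pmf ≤ p_obs
p-value (two-sided) = 0.08733
→ bracket: 0.05<=p<0.10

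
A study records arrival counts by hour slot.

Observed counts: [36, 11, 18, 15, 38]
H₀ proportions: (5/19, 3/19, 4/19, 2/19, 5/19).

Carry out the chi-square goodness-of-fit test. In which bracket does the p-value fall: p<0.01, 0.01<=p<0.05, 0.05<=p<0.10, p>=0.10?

n = 118; E_i = n·p_i = [31.05, 18.63, 24.84, 12.42, 31.05]
χ² = (36−31.05)²/31.05 + (11−18.63)²/18.63 + (18−24.84)²/24.84 + (15−12.42)²/12.42 + (38−31.05)²/31.05 = 7.8884
df = 4
p-value (upper-tail) = 0.09575
→ bracket: 0.05<=p<0.10

p-value bracket: 0.05<=p<0.10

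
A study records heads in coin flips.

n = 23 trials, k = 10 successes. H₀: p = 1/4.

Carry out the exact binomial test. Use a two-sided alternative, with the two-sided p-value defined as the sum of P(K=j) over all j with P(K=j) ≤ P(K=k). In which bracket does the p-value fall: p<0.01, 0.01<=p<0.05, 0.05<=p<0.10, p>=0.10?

p-value bracket: 0.05<=p<0.10

Exact binomial: n=23, k=10, p₀=1/4=0.2500
P(X=j) = C(n,j)·p₀^j·(1−p₀)^(n−j); p = Σ P(X=j) over j with P(X=j) ≤ P(X=10)
p-value (two-sided) = 0.05237
→ bracket: 0.05<=p<0.10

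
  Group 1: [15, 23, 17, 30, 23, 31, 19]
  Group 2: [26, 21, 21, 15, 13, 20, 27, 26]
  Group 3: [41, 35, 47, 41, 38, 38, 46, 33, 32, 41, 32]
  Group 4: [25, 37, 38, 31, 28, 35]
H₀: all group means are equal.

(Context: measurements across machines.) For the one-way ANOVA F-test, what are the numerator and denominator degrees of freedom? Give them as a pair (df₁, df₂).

k = 4 groups, N = 32 total
df = (k−1, N−k) = (4−1, 32−4) = (3, 28)

degrees of freedom = [3, 28]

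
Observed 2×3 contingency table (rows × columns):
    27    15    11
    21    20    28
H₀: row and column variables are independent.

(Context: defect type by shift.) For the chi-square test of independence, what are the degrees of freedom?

df = (r−1)(c−1) = (2−1)·(3−1) = 2

degrees of freedom = 2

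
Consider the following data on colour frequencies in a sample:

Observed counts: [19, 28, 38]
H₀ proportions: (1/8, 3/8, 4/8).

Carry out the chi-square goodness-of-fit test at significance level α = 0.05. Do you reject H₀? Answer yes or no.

n = 85; E_i = n·p_i = [10.62, 31.88, 42.50]
χ² = (19−10.62)²/10.62 + (28−31.88)²/31.88 + (38−42.50)²/42.50 = 7.5490
df = 2
p-value (upper-tail) = 0.02295
At α=0.05: p < α → reject H₀

reject H₀: yes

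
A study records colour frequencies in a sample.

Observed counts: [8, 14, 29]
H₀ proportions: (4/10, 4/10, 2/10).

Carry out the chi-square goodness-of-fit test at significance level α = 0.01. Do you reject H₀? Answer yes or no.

n = 51; E_i = n·p_i = [20.40, 20.40, 10.20]
χ² = (8−20.40)²/20.40 + (14−20.40)²/20.40 + (29−10.20)²/10.20 = 44.1961
df = 2
p-value (upper-tail) = 0.00000
At α=0.01: p < α → reject H₀

reject H₀: yes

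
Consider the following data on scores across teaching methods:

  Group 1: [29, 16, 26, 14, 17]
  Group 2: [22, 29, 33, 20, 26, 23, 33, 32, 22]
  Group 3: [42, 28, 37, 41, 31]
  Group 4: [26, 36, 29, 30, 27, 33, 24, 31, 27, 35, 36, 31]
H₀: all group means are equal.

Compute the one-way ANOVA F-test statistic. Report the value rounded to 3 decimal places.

test statistic = 8.347

Group means [20.40, 26.67, 35.80, 30.42], grand mean 28.581
SSB = Σnᵢ(x̄ᵢ−x̄)² = 668.632; SSW = ΣΣ(x−x̄ᵢ)² = 720.917
MSB = 668.632/3 = 222.8772; MSW = 720.917/27 = 26.7006
F = MSB/MSW = 8.3473
df = (3, 27)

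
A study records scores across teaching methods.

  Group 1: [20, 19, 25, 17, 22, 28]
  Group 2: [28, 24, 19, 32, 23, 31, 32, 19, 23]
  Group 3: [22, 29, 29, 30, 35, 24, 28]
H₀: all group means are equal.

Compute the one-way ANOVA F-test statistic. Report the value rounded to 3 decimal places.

Group means [21.83, 25.67, 28.14], grand mean 25.409
SSB = Σnᵢ(x̄ᵢ−x̄)² = 129.628; SSW = ΣΣ(x−x̄ᵢ)² = 409.690
MSB = 129.628/2 = 64.8139; MSW = 409.690/19 = 21.5627
F = MSB/MSW = 3.0058
df = (2, 19)

test statistic = 3.006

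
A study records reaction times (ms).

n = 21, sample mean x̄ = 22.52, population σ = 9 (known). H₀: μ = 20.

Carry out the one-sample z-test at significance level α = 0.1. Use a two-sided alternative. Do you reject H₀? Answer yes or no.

reject H₀: no

SE = σ/√n = 9/√21 = 1.9640
z = (x̄−μ₀)/SE = (22.52−20)/1.9640 = 1.2831
p-value (two-sided) = 0.19945
At α=0.1: p ≥ α → fail to reject H₀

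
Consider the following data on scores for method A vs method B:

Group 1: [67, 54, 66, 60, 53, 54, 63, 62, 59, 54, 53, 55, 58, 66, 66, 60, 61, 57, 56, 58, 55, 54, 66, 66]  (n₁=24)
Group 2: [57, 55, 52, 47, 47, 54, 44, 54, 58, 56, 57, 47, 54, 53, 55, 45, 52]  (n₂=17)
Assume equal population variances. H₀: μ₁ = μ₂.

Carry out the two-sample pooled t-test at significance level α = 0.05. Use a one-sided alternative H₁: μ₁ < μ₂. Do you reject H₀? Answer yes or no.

reject H₀: no

x̄₁=59.292, s₁=4.921, n₁=24
x̄₂=52.176, s₂=4.475, n₂=17
s_p² = [23·4.921² + 16·4.475²]/39 = 22.4982
SE = √(s_p²·(1/24+1/17)) = 1.5036
t = (59.292−52.176)/1.5036 = 4.7321
df = 39
p-value (one-sided, H₁ less) = 0.99999
At α=0.05: p ≥ α → fail to reject H₀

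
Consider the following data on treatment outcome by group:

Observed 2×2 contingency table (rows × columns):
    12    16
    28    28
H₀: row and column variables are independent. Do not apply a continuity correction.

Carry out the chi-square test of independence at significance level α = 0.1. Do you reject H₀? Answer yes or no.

Row totals [28, 56], col totals [40, 44], n=84
χ² = (12−13.33)²/13.33 + (16−14.67)²/14.67 + (28−26.67)²/26.67 + (28−29.33)²/29.33 = 0.3818
df = 1
p-value (upper-tail) = 0.53663
At α=0.1: p ≥ α → fail to reject H₀

reject H₀: no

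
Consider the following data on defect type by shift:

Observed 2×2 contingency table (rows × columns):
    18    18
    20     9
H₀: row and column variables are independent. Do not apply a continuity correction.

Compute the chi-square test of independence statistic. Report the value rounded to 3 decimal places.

test statistic = 2.379

Row totals [36, 29], col totals [38, 27], n=65
χ² = (18−21.05)²/21.05 + (18−14.95)²/14.95 + (20−16.95)²/16.95 + (9−12.05)²/12.05 = 2.3790
df = 1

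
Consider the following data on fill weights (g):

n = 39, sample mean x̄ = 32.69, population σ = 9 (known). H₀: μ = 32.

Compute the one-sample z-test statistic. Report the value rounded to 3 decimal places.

test statistic = 0.479

SE = σ/√n = 9/√39 = 1.4412
z = (x̄−μ₀)/SE = (32.69−32)/1.4412 = 0.4788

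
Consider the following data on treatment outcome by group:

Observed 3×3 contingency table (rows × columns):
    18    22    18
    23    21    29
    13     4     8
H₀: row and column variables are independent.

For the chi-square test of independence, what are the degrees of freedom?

degrees of freedom = 4

df = (r−1)(c−1) = (3−1)·(3−1) = 4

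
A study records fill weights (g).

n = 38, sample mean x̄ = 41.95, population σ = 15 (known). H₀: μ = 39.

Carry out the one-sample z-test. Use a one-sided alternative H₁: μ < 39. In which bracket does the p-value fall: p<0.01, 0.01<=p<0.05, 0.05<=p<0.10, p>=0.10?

SE = σ/√n = 15/√38 = 2.4333
z = (x̄−μ₀)/SE = (41.95−39)/2.4333 = 1.2123
p-value (one-sided, H₁ less) = 0.88731
→ bracket: p>=0.10

p-value bracket: p>=0.10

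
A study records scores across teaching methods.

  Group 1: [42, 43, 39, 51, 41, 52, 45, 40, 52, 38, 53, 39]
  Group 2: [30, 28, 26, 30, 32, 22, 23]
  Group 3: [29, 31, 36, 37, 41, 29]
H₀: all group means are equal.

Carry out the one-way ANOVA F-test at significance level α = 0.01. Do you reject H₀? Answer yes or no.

reject H₀: yes

Group means [44.58, 27.29, 33.83], grand mean 37.160
SSB = Σnᵢ(x̄ᵢ−x̄)² = 1410.181; SSW = ΣΣ(x−x̄ᵢ)² = 577.179
MSB = 1410.181/2 = 705.0907; MSW = 577.179/22 = 26.2354
F = MSB/MSW = 26.8756
df = (2, 22)
p-value (upper-tail) = 0.00000
At α=0.01: p < α → reject H₀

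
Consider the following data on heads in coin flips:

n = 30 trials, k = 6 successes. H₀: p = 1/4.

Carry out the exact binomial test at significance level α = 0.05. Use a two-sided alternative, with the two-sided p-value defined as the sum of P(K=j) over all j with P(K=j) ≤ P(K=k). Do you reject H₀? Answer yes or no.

reject H₀: no

Exact binomial: n=30, k=6, p₀=1/4=0.2500
P(X=j) = C(n,j)·p₀^j·(1−p₀)^(n−j); p = Σ P(X=j) over j with P(X=j) ≤ P(X=6)
p-value (two-sided) = 0.67446
At α=0.05: p ≥ α → fail to reject H₀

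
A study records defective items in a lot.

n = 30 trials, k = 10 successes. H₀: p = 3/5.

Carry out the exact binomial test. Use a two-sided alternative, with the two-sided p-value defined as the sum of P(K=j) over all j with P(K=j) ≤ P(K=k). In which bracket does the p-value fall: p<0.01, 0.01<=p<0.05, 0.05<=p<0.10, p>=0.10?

Exact binomial: n=30, k=10, p₀=3/5=0.6000
P(X=j) = C(n,j)·p₀^j·(1−p₀)^(n−j); p = Σ P(X=j) over j with P(X=j) ≤ P(X=10)
p-value (two-sided) = 0.00436
→ bracket: p<0.01

p-value bracket: p<0.01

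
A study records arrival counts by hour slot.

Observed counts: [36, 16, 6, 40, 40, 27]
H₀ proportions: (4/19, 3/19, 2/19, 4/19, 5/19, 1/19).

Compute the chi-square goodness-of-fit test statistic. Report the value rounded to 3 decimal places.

test statistic = 51.063

n = 165; E_i = n·p_i = [34.74, 26.05, 17.37, 34.74, 43.42, 8.68]
χ² = (36−34.74)²/34.74 + (16−26.05)²/26.05 + (6−17.37)²/17.37 + (40−34.74)²/34.74 + (40−43.42)²/43.42 + (27−8.68)²/8.68 = 51.0626
df = 5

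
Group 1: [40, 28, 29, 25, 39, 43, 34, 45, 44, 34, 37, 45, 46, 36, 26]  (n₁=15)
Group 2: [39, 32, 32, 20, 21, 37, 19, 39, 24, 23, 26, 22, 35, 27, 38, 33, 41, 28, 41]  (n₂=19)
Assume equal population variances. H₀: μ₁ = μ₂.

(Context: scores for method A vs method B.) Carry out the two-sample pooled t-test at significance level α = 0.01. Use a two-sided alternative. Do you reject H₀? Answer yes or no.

x̄₁=36.733, s₁=7.245, n₁=15
x̄₂=30.368, s₂=7.588, n₂=19
s_p² = [14·7.245² + 18·7.588²]/32 = 55.3548
SE = √(s_p²·(1/15+1/19)) = 2.5698
t = (36.733−30.368)/2.5698 = 2.4768
df = 32
p-value (two-sided) = 0.01873
At α=0.01: p ≥ α → fail to reject H₀

reject H₀: no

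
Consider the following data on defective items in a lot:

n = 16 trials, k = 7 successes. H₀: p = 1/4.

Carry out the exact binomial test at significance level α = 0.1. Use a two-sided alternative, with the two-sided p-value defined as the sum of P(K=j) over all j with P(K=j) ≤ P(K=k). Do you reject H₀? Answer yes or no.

reject H₀: yes

Exact binomial: n=16, k=7, p₀=1/4=0.2500
P(X=j) = C(n,j)·p₀^j·(1−p₀)^(n−j); p = Σ P(X=j) over j with P(X=j) ≤ P(X=7)
p-value (two-sided) = 0.08958
At α=0.1: p < α → reject H₀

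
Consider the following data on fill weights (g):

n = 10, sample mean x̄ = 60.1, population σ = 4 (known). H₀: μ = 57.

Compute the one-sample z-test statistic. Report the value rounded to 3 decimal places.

SE = σ/√n = 4/√10 = 1.2649
z = (x̄−μ₀)/SE = (60.1−57)/1.2649 = 2.4508

test statistic = 2.451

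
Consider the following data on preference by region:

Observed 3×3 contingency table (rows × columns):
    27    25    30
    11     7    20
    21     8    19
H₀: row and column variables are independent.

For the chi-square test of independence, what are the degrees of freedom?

df = (r−1)(c−1) = (3−1)·(3−1) = 4

degrees of freedom = 4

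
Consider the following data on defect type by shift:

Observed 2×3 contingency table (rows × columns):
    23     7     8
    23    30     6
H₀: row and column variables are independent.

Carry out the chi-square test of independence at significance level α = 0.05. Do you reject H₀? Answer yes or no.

reject H₀: yes

Row totals [38, 59], col totals [46, 37, 14], n=97
χ² = (23−18.02)²/18.02 + (7−14.49)²/14.49 + (8−5.48)²/5.48 + (23−27.98)²/27.98 + (30−22.51)²/22.51 + (6−8.52)²/8.52 = 10.5302
df = 2
p-value (upper-tail) = 0.00517
At α=0.05: p < α → reject H₀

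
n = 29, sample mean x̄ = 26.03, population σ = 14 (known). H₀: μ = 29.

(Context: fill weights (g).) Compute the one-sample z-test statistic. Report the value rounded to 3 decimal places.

SE = σ/√n = 14/√29 = 2.5997
z = (x̄−μ₀)/SE = (26.03−29)/2.5997 = -1.1424

test statistic = -1.142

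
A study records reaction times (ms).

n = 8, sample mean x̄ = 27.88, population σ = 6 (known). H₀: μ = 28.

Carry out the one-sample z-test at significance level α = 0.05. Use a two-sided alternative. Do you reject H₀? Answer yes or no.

reject H₀: no

SE = σ/√n = 6/√8 = 2.1213
z = (x̄−μ₀)/SE = (27.88−28)/2.1213 = -0.0566
p-value (two-sided) = 0.95489
At α=0.05: p ≥ α → fail to reject H₀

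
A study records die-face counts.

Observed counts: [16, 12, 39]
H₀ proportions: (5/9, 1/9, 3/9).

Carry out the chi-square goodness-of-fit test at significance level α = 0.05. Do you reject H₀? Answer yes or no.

reject H₀: yes

n = 67; E_i = n·p_i = [37.22, 7.44, 22.33]
χ² = (16−37.22)²/37.22 + (12−7.44)²/7.44 + (39−22.33)²/22.33 = 27.3254
df = 2
p-value (upper-tail) = 0.00000
At α=0.05: p < α → reject H₀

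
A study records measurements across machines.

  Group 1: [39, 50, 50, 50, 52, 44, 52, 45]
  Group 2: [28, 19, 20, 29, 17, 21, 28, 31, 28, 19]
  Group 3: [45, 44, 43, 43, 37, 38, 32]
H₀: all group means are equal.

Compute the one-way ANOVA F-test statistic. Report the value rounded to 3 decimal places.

test statistic = 55.369

Group means [47.75, 24.00, 40.29], grand mean 36.160
SSB = Σnᵢ(x̄ᵢ−x̄)² = 2672.431; SSW = ΣΣ(x−x̄ᵢ)² = 530.929
MSB = 2672.431/2 = 1336.2157; MSW = 530.929/22 = 24.1331
F = MSB/MSW = 55.3686
df = (2, 22)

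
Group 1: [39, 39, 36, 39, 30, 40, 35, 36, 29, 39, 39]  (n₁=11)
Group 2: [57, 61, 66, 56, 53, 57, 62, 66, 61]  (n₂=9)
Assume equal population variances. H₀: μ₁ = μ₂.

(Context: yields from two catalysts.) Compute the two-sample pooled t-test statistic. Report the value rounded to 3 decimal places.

test statistic = -12.653

x̄₁=36.455, s₁=3.804, n₁=11
x̄₂=59.889, s₂=4.485, n₂=9
s_p² = [10·3.804² + 8·4.485²]/18 = 16.9787
SE = √(s_p²·(1/11+1/9)) = 1.8520
t = (36.455−59.889)/1.8520 = -12.6533
df = 18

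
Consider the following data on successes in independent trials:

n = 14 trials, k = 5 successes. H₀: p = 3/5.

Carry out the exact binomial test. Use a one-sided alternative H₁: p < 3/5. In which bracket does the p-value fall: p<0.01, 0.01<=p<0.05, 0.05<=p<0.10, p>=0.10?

Exact binomial: n=14, k=5, p₀=3/5=0.6000
P(X≤5) from Σ C(n,i)·p₀^i·(1−p₀)^(n−i)
p-value (one-sided, H₁ less) = 0.05832
→ bracket: 0.05<=p<0.10

p-value bracket: 0.05<=p<0.10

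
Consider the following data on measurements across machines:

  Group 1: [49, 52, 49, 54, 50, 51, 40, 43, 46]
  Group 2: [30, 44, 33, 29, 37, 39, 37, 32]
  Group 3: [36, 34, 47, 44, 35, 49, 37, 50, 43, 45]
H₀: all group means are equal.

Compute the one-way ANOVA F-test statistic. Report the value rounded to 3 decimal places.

test statistic = 13.122

Group means [48.22, 35.12, 42.00], grand mean 42.037
SSB = Σnᵢ(x̄ᵢ−x̄)² = 726.532; SSW = ΣΣ(x−x̄ᵢ)² = 664.431
MSB = 726.532/2 = 363.2662; MSW = 664.431/24 = 27.6846
F = MSB/MSW = 13.1216
df = (2, 24)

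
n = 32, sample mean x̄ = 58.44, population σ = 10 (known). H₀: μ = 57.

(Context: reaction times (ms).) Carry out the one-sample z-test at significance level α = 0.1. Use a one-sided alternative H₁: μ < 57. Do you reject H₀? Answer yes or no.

reject H₀: no

SE = σ/√n = 10/√32 = 1.7678
z = (x̄−μ₀)/SE = (58.44−57)/1.7678 = 0.8146
p-value (one-sided, H₁ less) = 0.79235
At α=0.1: p ≥ α → fail to reject H₀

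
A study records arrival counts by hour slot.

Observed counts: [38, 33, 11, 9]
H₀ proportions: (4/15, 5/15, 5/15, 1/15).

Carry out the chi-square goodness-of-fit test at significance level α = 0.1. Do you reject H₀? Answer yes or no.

reject H₀: yes

n = 91; E_i = n·p_i = [24.27, 30.33, 30.33, 6.07]
χ² = (38−24.27)²/24.27 + (33−30.33)²/30.33 + (11−30.33)²/30.33 + (9−6.07)²/6.07 = 21.7473
df = 3
p-value (upper-tail) = 0.00007
At α=0.1: p < α → reject H₀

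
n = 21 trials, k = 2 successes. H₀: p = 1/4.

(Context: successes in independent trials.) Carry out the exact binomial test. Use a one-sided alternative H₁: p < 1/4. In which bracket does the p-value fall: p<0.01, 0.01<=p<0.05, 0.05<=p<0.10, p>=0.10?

p-value bracket: 0.05<=p<0.10

Exact binomial: n=21, k=2, p₀=1/4=0.2500
P(X≤2) from Σ C(n,i)·p₀^i·(1−p₀)^(n−i)
p-value (one-sided, H₁ less) = 0.07452
→ bracket: 0.05<=p<0.10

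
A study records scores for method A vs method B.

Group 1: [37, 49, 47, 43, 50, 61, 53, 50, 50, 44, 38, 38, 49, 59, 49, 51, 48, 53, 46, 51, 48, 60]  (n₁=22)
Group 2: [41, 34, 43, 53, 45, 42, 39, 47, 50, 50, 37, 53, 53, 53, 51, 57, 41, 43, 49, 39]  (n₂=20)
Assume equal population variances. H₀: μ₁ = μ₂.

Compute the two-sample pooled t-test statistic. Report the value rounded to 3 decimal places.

test statistic = 1.415

x̄₁=48.818, s₁=6.434, n₁=22
x̄₂=46.000, s₂=6.456, n₂=20
s_p² = [21·6.434² + 19·6.456²]/40 = 41.5318
SE = √(s_p²·(1/22+1/20)) = 1.9911
t = (48.818−46.000)/1.9911 = 1.4154
df = 40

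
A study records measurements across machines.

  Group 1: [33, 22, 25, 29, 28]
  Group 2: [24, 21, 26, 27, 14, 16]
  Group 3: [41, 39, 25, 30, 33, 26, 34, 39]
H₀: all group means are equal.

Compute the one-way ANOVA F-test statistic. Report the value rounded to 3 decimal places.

Group means [27.40, 21.33, 33.38], grand mean 28.000
SSB = Σnᵢ(x̄ᵢ−x̄)² = 499.592; SSW = ΣΣ(x−x̄ᵢ)² = 470.408
MSB = 499.592/2 = 249.7958; MSW = 470.408/16 = 29.4005
F = MSB/MSW = 8.4963
df = (2, 16)

test statistic = 8.496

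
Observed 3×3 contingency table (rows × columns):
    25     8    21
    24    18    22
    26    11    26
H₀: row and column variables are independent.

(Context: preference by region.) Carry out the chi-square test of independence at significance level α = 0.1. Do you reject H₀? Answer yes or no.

Row totals [54, 64, 63], col totals [75, 37, 69], n=181
χ² = (25−22.38)²/22.38 + (8−11.04)²/11.04 + (21−20.59)²/20.59 + (24−26.52)²/26.52 + (18−13.08)²/13.08 + (22−24.40)²/24.40 + (26−26.10)²/26.10 + (11−12.88)²/12.88 + (26−24.02)²/24.02 = 3.9139
df = 4
p-value (upper-tail) = 0.41779
At α=0.1: p ≥ α → fail to reject H₀

reject H₀: no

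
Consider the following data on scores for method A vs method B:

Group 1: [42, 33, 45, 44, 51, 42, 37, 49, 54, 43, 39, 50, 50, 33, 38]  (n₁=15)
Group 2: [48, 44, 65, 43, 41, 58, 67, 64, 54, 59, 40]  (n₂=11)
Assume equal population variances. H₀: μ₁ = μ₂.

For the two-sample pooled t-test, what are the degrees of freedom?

degrees of freedom = 24

df = n₁ + n₂ − 2 = 15 + 11 − 2 = 24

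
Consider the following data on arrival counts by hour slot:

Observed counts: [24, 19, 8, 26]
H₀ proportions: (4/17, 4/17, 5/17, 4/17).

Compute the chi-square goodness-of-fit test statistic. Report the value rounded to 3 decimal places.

n = 77; E_i = n·p_i = [18.12, 18.12, 22.65, 18.12]
χ² = (24−18.12)²/18.12 + (19−18.12)²/18.12 + (8−22.65)²/22.65 + (26−18.12)²/18.12 = 14.8552
df = 3

test statistic = 14.855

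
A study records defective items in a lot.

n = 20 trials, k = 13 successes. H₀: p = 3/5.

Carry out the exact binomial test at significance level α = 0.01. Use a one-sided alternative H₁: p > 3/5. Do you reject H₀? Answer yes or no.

reject H₀: no

Exact binomial: n=20, k=13, p₀=3/5=0.6000
P(X≥13) from Σ C(n,i)·p₀^i·(1−p₀)^(n−i)
p-value (one-sided, H₁ greater) = 0.41589
At α=0.01: p ≥ α → fail to reject H₀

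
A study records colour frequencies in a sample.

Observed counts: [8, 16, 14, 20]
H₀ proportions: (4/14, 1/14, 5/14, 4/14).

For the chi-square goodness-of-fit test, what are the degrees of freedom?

df = k − 1 = 4 − 1 = 3

degrees of freedom = 3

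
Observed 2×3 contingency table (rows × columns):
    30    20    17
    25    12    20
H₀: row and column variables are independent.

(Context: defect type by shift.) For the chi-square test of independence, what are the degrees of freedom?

degrees of freedom = 2

df = (r−1)(c−1) = (2−1)·(3−1) = 2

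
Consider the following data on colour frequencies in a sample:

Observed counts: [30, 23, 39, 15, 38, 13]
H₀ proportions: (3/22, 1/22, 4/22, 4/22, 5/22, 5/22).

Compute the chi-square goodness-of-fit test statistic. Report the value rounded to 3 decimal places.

test statistic = 63.128

n = 158; E_i = n·p_i = [21.55, 7.18, 28.73, 28.73, 35.91, 35.91]
χ² = (30−21.55)²/21.55 + (23−7.18)²/7.18 + (39−28.73)²/28.73 + (15−28.73)²/28.73 + (38−35.91)²/35.91 + (13−35.91)²/35.91 = 63.1278
df = 5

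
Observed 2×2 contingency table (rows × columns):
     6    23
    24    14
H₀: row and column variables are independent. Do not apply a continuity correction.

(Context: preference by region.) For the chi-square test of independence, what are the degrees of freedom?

df = (r−1)(c−1) = (2−1)·(2−1) = 1

degrees of freedom = 1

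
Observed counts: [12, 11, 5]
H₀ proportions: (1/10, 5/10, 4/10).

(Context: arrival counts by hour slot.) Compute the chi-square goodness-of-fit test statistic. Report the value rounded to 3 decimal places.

n = 28; E_i = n·p_i = [2.80, 14.00, 11.20]
χ² = (12−2.80)²/2.80 + (11−14.00)²/14.00 + (5−11.20)²/11.20 = 34.3036
df = 2

test statistic = 34.304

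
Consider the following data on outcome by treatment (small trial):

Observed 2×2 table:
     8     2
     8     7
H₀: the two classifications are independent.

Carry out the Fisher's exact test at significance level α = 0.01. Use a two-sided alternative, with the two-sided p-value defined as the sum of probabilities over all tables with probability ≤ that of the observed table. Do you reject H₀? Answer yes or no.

reject H₀: no

Margins: r₁=10, r₂=15, c₁=16, c₂=9, n=25
p_obs = C(10,8)·C(15,8)/C(25,16); sum pmf over tables with pmf ≤ p_obs
p-value (two-sided) = 0.22896
At α=0.01: p ≥ α → fail to reject H₀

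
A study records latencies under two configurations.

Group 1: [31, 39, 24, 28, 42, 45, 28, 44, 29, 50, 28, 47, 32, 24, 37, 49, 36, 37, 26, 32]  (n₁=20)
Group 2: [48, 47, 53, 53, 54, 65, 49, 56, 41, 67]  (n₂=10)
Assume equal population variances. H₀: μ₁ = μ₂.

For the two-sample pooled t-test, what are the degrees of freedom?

df = n₁ + n₂ − 2 = 20 + 10 − 2 = 28

degrees of freedom = 28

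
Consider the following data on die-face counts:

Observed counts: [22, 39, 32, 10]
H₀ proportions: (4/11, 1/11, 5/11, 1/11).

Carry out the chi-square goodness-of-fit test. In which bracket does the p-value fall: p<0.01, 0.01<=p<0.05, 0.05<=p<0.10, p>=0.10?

p-value bracket: p<0.01

n = 103; E_i = n·p_i = [37.45, 9.36, 46.82, 9.36]
χ² = (22−37.45)²/37.45 + (39−9.36)²/9.36 + (32−46.82)²/46.82 + (10−9.36)²/9.36 = 104.9107
df = 3
p-value (upper-tail) = 0.00000
→ bracket: p<0.01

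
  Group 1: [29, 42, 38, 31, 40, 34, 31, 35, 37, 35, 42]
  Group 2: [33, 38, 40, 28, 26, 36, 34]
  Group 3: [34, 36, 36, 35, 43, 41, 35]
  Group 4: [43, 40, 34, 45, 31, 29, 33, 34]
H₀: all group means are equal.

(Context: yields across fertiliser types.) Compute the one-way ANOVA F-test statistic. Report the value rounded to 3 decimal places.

Group means [35.82, 33.57, 37.14, 36.12], grand mean 35.697
SSB = Σnᵢ(x̄ᵢ−x̄)² = 47.887; SSW = ΣΣ(x−x̄ᵢ)² = 661.083
MSB = 47.887/3 = 15.9623; MSW = 661.083/29 = 22.7960
F = MSB/MSW = 0.7002
df = (3, 29)

test statistic = 0.700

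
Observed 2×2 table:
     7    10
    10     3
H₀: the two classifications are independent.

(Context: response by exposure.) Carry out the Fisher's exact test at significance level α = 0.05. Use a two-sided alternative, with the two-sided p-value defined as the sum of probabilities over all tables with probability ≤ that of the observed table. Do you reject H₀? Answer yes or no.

reject H₀: no

Margins: r₁=17, r₂=13, c₁=17, c₂=13, n=30
p_obs = C(17,7)·C(13,10)/C(30,17); sum pmf over tables with pmf ≤ p_obs
p-value (two-sided) = 0.07112
At α=0.05: p ≥ α → fail to reject H₀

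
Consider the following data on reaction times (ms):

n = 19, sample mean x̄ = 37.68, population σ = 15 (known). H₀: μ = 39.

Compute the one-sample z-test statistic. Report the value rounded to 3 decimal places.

test statistic = -0.384

SE = σ/√n = 15/√19 = 3.4412
z = (x̄−μ₀)/SE = (37.68−39)/3.4412 = -0.3836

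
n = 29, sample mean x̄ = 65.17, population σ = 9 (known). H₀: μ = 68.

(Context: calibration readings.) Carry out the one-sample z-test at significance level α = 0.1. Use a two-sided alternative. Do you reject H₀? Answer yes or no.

SE = σ/√n = 9/√29 = 1.6713
z = (x̄−μ₀)/SE = (65.17−68)/1.6713 = -1.6933
p-value (two-sided) = 0.09039
At α=0.1: p < α → reject H₀

reject H₀: yes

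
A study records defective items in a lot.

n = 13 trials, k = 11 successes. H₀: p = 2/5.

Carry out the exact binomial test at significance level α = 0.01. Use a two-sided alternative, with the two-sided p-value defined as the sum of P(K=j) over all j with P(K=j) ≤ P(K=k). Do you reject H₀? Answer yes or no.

Exact binomial: n=13, k=11, p₀=2/5=0.4000
P(X=j) = C(n,j)·p₀^j·(1−p₀)^(n−j); p = Σ P(X=j) over j with P(X=j) ≤ P(X=11)
p-value (two-sided) = 0.00132
At α=0.01: p < α → reject H₀

reject H₀: yes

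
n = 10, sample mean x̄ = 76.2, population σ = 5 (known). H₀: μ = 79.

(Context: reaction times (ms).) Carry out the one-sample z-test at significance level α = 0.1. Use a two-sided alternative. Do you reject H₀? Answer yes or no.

SE = σ/√n = 5/√10 = 1.5811
z = (x̄−μ₀)/SE = (76.2−79)/1.5811 = -1.7709
p-value (two-sided) = 0.07658
At α=0.1: p < α → reject H₀

reject H₀: yes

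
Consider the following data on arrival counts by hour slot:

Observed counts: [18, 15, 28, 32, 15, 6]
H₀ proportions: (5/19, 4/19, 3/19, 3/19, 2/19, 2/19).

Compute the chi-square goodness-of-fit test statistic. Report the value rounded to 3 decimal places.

n = 114; E_i = n·p_i = [30.00, 24.00, 18.00, 18.00, 12.00, 12.00]
χ² = (18−30.00)²/30.00 + (15−24.00)²/24.00 + (28−18.00)²/18.00 + (32−18.00)²/18.00 + (15−12.00)²/12.00 + (6−12.00)²/12.00 = 28.3694
df = 5

test statistic = 28.369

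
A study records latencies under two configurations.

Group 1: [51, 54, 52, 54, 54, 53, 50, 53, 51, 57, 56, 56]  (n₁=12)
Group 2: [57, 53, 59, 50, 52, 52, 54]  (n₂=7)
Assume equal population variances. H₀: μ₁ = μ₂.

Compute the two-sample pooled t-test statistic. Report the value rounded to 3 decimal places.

x̄₁=53.417, s₁=2.193, n₁=12
x̄₂=53.857, s₂=3.132, n₂=7
s_p² = [11·2.193² + 6·3.132²]/17 = 6.5749
SE = √(s_p²·(1/12+1/7)) = 1.2195
t = (53.417−53.857)/1.2195 = -0.3612
df = 17

test statistic = -0.361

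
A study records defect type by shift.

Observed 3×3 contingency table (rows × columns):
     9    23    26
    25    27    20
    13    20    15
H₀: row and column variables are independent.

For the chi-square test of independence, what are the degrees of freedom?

degrees of freedom = 4

df = (r−1)(c−1) = (3−1)·(3−1) = 4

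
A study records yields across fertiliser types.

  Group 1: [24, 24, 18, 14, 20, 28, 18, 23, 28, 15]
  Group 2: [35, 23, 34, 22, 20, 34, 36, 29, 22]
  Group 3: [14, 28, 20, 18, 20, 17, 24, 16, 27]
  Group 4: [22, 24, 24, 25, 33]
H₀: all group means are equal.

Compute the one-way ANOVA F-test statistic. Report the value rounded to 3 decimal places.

Group means [21.20, 28.33, 20.44, 25.60], grand mean 23.606
SSB = Σnᵢ(x̄ᵢ−x̄)² = 368.857; SSW = ΣΣ(x−x̄ᵢ)² = 835.022
MSB = 368.857/3 = 122.9522; MSW = 835.022/29 = 28.7939
F = MSB/MSW = 4.2701
df = (3, 29)

test statistic = 4.270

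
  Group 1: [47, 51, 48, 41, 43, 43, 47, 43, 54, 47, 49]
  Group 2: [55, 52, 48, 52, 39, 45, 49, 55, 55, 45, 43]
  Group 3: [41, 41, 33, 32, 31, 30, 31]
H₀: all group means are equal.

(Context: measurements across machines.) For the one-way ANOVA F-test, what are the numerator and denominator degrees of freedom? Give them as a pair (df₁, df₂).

degrees of freedom = [2, 26]

k = 3 groups, N = 29 total
df = (k−1, N−k) = (3−1, 29−3) = (2, 26)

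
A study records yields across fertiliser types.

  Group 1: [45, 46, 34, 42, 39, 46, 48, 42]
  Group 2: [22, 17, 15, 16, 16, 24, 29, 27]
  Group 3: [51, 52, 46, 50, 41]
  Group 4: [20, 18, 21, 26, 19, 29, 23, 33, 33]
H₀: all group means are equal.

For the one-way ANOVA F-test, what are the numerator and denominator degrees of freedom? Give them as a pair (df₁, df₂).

k = 4 groups, N = 30 total
df = (k−1, N−k) = (4−1, 30−4) = (3, 26)

degrees of freedom = [3, 26]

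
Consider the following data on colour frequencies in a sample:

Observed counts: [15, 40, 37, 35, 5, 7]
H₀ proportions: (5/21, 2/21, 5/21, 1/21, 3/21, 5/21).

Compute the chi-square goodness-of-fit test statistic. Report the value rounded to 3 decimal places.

n = 139; E_i = n·p_i = [33.10, 13.24, 33.10, 6.62, 19.86, 33.10]
χ² = (15−33.10)²/33.10 + (40−13.24)²/13.24 + (37−33.10)²/33.10 + (35−6.62)²/6.62 + (5−19.86)²/19.86 + (7−33.10)²/33.10 = 217.8388
df = 5

test statistic = 217.839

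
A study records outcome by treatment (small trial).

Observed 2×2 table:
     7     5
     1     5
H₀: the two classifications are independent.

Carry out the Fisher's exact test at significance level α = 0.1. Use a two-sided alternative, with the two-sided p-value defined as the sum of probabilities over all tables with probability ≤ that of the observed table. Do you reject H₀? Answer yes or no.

Margins: r₁=12, r₂=6, c₁=8, c₂=10, n=18
p_obs = C(12,7)·C(6,1)/C(18,8); sum pmf over tables with pmf ≤ p_obs
p-value (two-sided) = 0.15158
At α=0.1: p ≥ α → fail to reject H₀

reject H₀: no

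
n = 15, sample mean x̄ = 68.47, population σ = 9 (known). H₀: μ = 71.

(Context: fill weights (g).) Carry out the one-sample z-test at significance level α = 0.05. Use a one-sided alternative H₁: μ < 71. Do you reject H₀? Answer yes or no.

reject H₀: no

SE = σ/√n = 9/√15 = 2.3238
z = (x̄−μ₀)/SE = (68.47−71)/2.3238 = -1.0887
p-value (one-sided, H₁ less) = 0.13813
At α=0.05: p ≥ α → fail to reject H₀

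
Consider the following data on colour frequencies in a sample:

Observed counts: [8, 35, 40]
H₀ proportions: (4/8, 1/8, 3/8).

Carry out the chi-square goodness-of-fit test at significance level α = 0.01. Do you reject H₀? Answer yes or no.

reject H₀: yes

n = 83; E_i = n·p_i = [41.50, 10.38, 31.12]
χ² = (8−41.50)²/41.50 + (35−10.38)²/10.38 + (40−31.12)²/31.12 = 88.0201
df = 2
p-value (upper-tail) = 0.00000
At α=0.01: p < α → reject H₀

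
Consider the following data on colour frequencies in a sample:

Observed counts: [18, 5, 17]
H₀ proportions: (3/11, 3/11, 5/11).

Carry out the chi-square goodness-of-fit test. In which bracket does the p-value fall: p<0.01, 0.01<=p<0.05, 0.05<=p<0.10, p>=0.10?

p-value bracket: 0.01<=p<0.05

n = 40; E_i = n·p_i = [10.91, 10.91, 18.18]
χ² = (18−10.91)²/10.91 + (5−10.91)²/10.91 + (17−18.18)²/18.18 = 7.8867
df = 2
p-value (upper-tail) = 0.01938
→ bracket: 0.01<=p<0.05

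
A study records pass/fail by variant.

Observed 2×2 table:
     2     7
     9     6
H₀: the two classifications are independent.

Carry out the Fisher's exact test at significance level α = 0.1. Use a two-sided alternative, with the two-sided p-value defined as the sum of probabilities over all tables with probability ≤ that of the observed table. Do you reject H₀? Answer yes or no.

reject H₀: no

Margins: r₁=9, r₂=15, c₁=11, c₂=13, n=24
p_obs = C(9,2)·C(15,9)/C(24,11); sum pmf over tables with pmf ≤ p_obs
p-value (two-sided) = 0.10493
At α=0.1: p ≥ α → fail to reject H₀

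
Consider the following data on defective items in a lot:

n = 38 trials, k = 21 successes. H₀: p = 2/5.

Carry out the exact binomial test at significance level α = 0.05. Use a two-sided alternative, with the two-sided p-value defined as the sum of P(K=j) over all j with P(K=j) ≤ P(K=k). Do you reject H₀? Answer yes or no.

reject H₀: no

Exact binomial: n=38, k=21, p₀=2/5=0.4000
P(X=j) = C(n,j)·p₀^j·(1−p₀)^(n−j); p = Σ P(X=j) over j with P(X=j) ≤ P(X=21)
p-value (two-sided) = 0.06767
At α=0.05: p ≥ α → fail to reject H₀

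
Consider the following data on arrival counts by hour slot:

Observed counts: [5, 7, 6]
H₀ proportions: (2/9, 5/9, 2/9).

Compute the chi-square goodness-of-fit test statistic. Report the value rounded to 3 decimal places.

test statistic = 2.150

n = 18; E_i = n·p_i = [4.00, 10.00, 4.00]
χ² = (5−4.00)²/4.00 + (7−10.00)²/10.00 + (6−4.00)²/4.00 = 2.1500
df = 2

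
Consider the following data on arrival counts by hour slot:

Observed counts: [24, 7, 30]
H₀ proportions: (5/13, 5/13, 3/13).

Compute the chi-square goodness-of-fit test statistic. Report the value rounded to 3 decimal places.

n = 61; E_i = n·p_i = [23.46, 23.46, 14.08]
χ² = (24−23.46)²/23.46 + (7−23.46)²/23.46 + (30−14.08)²/14.08 = 29.5738
df = 2

test statistic = 29.574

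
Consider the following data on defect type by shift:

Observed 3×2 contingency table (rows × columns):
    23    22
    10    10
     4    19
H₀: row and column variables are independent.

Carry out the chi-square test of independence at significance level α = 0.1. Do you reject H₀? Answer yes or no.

Row totals [45, 20, 23], col totals [37, 51], n=88
χ² = (23−18.92)²/18.92 + (22−26.08)²/26.08 + (10−8.41)²/8.41 + (10−11.59)²/11.59 + (4−9.67)²/9.67 + (19−13.33)²/13.33 = 7.7743
df = 2
p-value (upper-tail) = 0.02050
At α=0.1: p < α → reject H₀

reject H₀: yes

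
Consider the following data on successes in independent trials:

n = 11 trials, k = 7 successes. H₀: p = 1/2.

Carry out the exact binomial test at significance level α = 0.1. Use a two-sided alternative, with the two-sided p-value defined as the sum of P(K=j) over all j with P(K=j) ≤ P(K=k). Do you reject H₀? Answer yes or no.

Exact binomial: n=11, k=7, p₀=1/2=0.5000
P(X=j) = C(n,j)·p₀^j·(1−p₀)^(n−j); p = Σ P(X=j) over j with P(X=j) ≤ P(X=7)
p-value (two-sided) = 0.54883
At α=0.1: p ≥ α → fail to reject H₀

reject H₀: no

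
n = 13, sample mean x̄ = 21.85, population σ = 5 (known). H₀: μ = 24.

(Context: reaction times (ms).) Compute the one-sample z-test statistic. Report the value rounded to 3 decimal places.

SE = σ/√n = 5/√13 = 1.3868
z = (x̄−μ₀)/SE = (21.85−24)/1.3868 = -1.5504

test statistic = -1.550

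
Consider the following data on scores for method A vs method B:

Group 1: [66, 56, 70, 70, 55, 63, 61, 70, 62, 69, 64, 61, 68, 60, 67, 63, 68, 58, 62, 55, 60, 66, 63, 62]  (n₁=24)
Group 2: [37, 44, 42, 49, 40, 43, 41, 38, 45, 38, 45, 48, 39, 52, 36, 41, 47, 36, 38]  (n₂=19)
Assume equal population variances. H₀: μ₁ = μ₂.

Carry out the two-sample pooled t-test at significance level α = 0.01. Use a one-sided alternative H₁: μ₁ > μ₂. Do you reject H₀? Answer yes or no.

x̄₁=63.292, s₁=4.648, n₁=24
x̄₂=42.053, s₂=4.672, n₂=19
s_p² = [23·4.648² + 18·4.672²]/41 = 21.7050
SE = √(s_p²·(1/24+1/19)) = 1.4306
t = (63.292−42.053)/1.4306 = 14.8458
df = 41
p-value (one-sided, H₁ greater) = 0.00000
At α=0.01: p < α → reject H₀

reject H₀: yes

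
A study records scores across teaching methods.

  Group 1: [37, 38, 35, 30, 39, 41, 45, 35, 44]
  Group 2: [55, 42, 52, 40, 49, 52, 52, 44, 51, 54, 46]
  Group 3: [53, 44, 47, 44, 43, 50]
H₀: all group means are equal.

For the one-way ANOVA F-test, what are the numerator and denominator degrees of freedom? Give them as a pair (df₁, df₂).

degrees of freedom = [2, 23]

k = 3 groups, N = 26 total
df = (k−1, N−k) = (3−1, 26−3) = (2, 23)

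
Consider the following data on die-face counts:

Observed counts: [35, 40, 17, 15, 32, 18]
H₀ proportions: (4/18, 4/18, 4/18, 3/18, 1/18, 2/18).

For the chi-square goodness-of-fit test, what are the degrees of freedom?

degrees of freedom = 5

df = k − 1 = 6 − 1 = 5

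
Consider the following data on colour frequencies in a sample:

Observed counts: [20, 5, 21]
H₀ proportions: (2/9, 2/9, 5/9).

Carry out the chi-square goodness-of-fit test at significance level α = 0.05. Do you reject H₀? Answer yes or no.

n = 46; E_i = n·p_i = [10.22, 10.22, 25.56]
χ² = (20−10.22)²/10.22 + (5−10.22)²/10.22 + (21−25.56)²/25.56 = 12.8326
df = 2
p-value (upper-tail) = 0.00163
At α=0.05: p < α → reject H₀

reject H₀: yes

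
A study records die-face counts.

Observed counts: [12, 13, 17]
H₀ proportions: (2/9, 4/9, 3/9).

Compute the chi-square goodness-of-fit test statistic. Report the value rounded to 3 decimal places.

test statistic = 3.125

n = 42; E_i = n·p_i = [9.33, 18.67, 14.00]
χ² = (12−9.33)²/9.33 + (13−18.67)²/18.67 + (17−14.00)²/14.00 = 3.1250
df = 2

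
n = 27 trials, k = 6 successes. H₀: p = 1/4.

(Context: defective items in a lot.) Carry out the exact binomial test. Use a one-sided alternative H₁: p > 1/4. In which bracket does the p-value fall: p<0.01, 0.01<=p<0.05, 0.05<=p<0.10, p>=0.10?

Exact binomial: n=27, k=6, p₀=1/4=0.2500
P(X≥6) from Σ C(n,i)·p₀^i·(1−p₀)^(n−i)
p-value (one-sided, H₁ greater) = 0.70105
→ bracket: p>=0.10

p-value bracket: p>=0.10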